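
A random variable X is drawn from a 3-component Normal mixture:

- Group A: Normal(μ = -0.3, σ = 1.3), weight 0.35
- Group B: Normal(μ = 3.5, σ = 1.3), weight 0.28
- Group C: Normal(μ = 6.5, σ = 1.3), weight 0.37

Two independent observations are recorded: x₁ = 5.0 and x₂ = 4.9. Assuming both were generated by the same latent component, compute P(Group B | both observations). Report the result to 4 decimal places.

0.4747

P(component k | x) = π_k·f_k(x) / marginal(x), where marginal(x) = Σ_j π_j·f_j(x).
Since both observations come from the same component, the likelihood for component k is f_k(x₁)·f_k(x₂).
  f_A = [(1/(1.3·√(2π)))·exp(−(5.0−-0.3)²/(2·1.3²)) = 0.306879·exp(-8.31065) = 7.54565e-05] × [0.000102946] = 7.76797e-09
  f_B = [(1/(1.3·√(2π)))·exp(−(5.0−3.5)²/(2·1.3²)) = 0.306879·exp(-0.66568) = 0.157712] × [0.171841] = 0.0271015
  f_C = [(1/(1.3·√(2π)))·exp(−(5.0−6.5)²/(2·1.3²)) = 0.306879·exp(-0.66568) = 0.157712] × [0.143891] = 0.0226934
Multiply by the mixture weights:
  π_A·f_A = 0.35 × 7.76797e-09 = 2.71879e-09
  π_B·f_B = 0.28 × 0.0271015 = 0.00758841
  π_C·f_C = 0.37 × 0.0226934 = 0.00839655
Denominator: 2.71879e-09 + 0.00758841 + 0.00839655 = 0.015985
P(Group B | x₁, x₂) ≈ 0.4747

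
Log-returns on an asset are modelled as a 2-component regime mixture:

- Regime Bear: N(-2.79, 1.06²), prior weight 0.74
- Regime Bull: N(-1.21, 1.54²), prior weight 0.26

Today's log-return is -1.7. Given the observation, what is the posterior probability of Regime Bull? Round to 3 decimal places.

P(component k | x) = P(Z=k)·f_k(x) / marginal(x), where marginal(x) = Σ_j P(Z=j)·f_j(x).
Evaluate each component's likelihood at the observed value:
  L_Bear = (1/(1.06·√(2π)))·exp(−(-1.7−-2.79)²/(2·1.06²)) = 0.376361·exp(-0.52870) = 0.221815
  L_Bull = (1/(1.54·√(2π)))·exp(−(-1.7−-1.21)²/(2·1.54²)) = 0.259053·exp(-0.05062) = 0.246267
Multiply by the mixture weights:
  P(Z=Bear)·L_Bear = 0.74 × 0.221815 = 0.164143
  P(Z=Bull)·L_Bull = 0.26 × 0.246267 = 0.0640293
Denominator: 0.164143 + 0.0640293 = 0.228173
Responsibility of Regime Bull: 0.0640293 / 0.228173 ≈ 0.281

0.281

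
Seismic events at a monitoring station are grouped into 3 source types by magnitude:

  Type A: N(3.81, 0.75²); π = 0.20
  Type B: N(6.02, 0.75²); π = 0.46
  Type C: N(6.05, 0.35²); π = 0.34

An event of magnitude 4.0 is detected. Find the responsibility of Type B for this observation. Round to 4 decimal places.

0.0594

Apply Bayes' rule: the posterior for each component is proportional to its prior times its likelihood at x.
Normal densities:
  p_A = (1/(0.75·√(2π)))·exp(−(4.0−3.81)²/(2·0.75²)) = 0.531923·exp(-0.03209) = 0.515125
  p_B = (1/(0.75·√(2π)))·exp(−(4.0−6.02)²/(2·0.75²)) = 0.531923·exp(-3.62702) = 0.0141466
  p_C = (1/(0.35·√(2π)))·exp(−(4.0−6.05)²/(2·0.35²)) = 1.139835·exp(-17.15306) = 4.04913e-08
Multiply by the mixture weights:
  π_A·p_A = 0.20 × 0.515125 = 0.103025
  π_B·p_B = 0.46 × 0.0141466 = 0.00650745
  π_C·p_C = 0.34 × 4.04913e-08 = 1.37671e-08
Evidence: 0.103025 + 0.00650745 + 1.37671e-08 = 0.109532
P(Type B | the observation) ≈ 0.0594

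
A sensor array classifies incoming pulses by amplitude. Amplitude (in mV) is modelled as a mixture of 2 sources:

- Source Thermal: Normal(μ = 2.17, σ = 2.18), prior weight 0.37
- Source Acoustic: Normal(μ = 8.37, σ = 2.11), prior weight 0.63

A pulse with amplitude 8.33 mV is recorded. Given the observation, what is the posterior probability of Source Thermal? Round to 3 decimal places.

0.010

By Bayes' theorem, P(k | x) = π_k f_k(x) / Σ_j π_j f_j(x).
Normal densities:
  L_Thermal = 0.00337784
  L_Acoustic = 0.189038
Unnormalised posteriors:
  π_Thermal·L_Thermal = 0.37 × 0.00337784 = 0.0012498
  π_Acoustic·L_Acoustic = 0.63 × 0.189038 = 0.119094
Denominator: 0.0012498 + 0.119094 = 0.120344
P(Source Thermal | 8.33 mV) = 0.0012498 / 0.120344 ≈ 0.010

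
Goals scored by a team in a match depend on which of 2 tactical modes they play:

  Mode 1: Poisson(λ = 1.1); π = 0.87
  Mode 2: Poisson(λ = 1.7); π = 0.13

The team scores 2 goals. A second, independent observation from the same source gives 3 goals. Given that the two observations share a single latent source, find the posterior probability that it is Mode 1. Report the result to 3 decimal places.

0.716

The responsibility of component k is w_k f_k(x) divided by Σ_j w_j f_j(x).
Since both observations come from the same component, the likelihood for component k is f_k(x₁)·f_k(x₂).
  p_1 = [e^(−1.1)·1.1^2/2! = 0.201387] × [0.0738419] = 0.0148708
  p_2 = [e^(−1.7)·1.7^2/2! = 0.263978] × [0.149587] = 0.0394877
Weight by the priors:
  w_1·p_1 = 0.87 × 0.0148708 = 0.0129376
  w_2·p_2 = 0.13 × 0.0394877 = 0.0051334
Normaliser: 0.0129376 + 0.0051334 = 0.018071
So the posterior for Mode 1 is 0.0129376 / 0.018071 ≈ 0.716.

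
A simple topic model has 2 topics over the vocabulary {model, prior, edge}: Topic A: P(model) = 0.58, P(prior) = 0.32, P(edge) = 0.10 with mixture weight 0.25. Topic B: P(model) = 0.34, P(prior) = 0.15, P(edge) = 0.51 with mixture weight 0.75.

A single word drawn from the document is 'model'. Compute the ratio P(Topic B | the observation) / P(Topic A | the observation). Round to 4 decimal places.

Posterior odds = (π_i f_i(x)) / (π_j f_j(x)); the normalising sum cancels.
Component likelihoods at x = 'model':
  L_A = P(model | comp) = 0.58
  L_B = P(model | comp) = 0.34
Odds = (0.75/0.25) × (0.34/0.58) = 3 × 0.586207 ≈ 1.7586

1.7586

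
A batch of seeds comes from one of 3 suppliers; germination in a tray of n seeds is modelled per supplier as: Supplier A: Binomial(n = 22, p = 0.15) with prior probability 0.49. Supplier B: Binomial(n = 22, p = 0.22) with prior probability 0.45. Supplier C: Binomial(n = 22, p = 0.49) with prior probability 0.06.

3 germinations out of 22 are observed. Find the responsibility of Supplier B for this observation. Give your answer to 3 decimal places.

0.361

Posterior ∝ prior × likelihood, so P(k | x) ∝ w_k f_k(x); normalise over all components.
Component likelihoods at x = 3 germinations out of 22:
  p_A = 0.237003
  p_B = 0.146078
  p_C = 0.000503434
Prior × likelihood for each component:
  w_A·p_A = 0.49 × 0.237003 = 0.116132
  w_B·p_B = 0.45 × 0.146078 = 0.0657353
  w_C·p_C = 0.06 × 0.000503434 = 3.0206e-05
Normaliser: 0.116132 + 0.0657353 + 3.0206e-05 = 0.181897
P(Supplier B | x) = 0.0657353 / 0.181897 ≈ 0.361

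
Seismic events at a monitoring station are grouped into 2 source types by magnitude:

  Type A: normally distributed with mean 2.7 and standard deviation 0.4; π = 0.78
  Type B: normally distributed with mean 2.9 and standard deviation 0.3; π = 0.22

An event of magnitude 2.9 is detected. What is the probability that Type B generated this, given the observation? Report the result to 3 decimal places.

0.299

Apply Bayes' rule: the posterior for each component is proportional to its prior times its likelihood at x.
Component likelihoods at x = 2.9:
  f_A = (1/(0.4·√(2π)))·exp(−(2.9−2.7)²/(2·0.4²)) = 0.997356·exp(-0.12500) = 0.880163
  f_B = (1/(0.3·√(2π)))·exp(−(2.9−2.9)²/(2·0.3²)) = 1.329808·exp(-0.00000) = 1.32981
Unnormalised posteriors:
  w_A·f_A = 0.78 × 0.880163 = 0.686527
  w_B·f_B = 0.22 × 1.32981 = 0.292558
Marginal: 0.686527 + 0.292558 = 0.979085
So the posterior for Type B is 0.292558 / 0.979085 ≈ 0.299.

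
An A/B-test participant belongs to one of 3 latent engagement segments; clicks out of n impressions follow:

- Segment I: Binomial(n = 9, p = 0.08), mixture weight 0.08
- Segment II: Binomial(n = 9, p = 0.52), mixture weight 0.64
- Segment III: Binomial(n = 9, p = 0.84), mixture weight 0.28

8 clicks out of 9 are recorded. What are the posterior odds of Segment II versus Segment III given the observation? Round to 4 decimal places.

0.1479

Posterior odds = (w_i f_i(x)) / (w_j f_j(x)); the normalising sum cancels.
Component likelihoods at x = 8 clicks out of 9:
  L_I = 1.38915e-08
  L_II = 0.0230946
  L_III = 0.356941
Odds = (0.64/0.28) × (0.0230946/0.356941) = 2.28571 × 0.0647014 ≈ 0.1479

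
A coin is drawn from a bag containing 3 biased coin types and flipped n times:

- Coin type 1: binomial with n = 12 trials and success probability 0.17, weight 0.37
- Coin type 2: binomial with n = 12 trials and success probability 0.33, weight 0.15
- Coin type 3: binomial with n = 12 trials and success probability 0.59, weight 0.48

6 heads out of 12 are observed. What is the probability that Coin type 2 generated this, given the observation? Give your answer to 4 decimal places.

0.1503

The responsibility of component k is π_k f_k(x) divided by Σ_j π_j f_j(x).
Component likelihoods at x = 6 heads out of 12:
  f_1 = C(12,6)·0.17^6·0.83^6 = 924·2.41376e-05·0.32694 = 0.00729179
  f_2 = C(12,6)·0.33^6·0.67^6 = 924·0.00129147·0.0904584 = 0.107945
  f_3 = C(12,6)·0.59^6·0.41^6 = 924·0.0421805·0.0047501 = 0.185134
Multiply by the mixture weights:
  π_1·f_1 = 0.37 × 0.00729179 = 0.00269796
  π_2·f_2 = 0.15 × 0.107945 = 0.0161918
  π_3·f_3 = 0.48 × 0.185134 = 0.0888645
Evidence: 0.00269796 + 0.0161918 + 0.0888645 = 0.107754
So the posterior for Coin type 2 is 0.0161918 / 0.107754 ≈ 0.1503.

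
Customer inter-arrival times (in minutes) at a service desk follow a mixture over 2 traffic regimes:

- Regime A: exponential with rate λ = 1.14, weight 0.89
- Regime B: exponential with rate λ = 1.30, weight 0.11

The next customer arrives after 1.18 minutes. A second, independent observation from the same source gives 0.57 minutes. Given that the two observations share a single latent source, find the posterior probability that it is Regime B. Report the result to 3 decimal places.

By Bayes' theorem, P(k | x) = P(Z=k) f_k(x) / Σ_j P(Z=j) f_j(x).
Since both observations come from the same component, the likelihood for component k is f_k(x₁)·f_k(x₂).
  L_A = [0.296956] × [0.595251] = 0.176763
  L_B = [0.280373] × [0.619628] = 0.173727
Weight by the priors:
  P(Z=A)·L_A = 0.89 × 0.176763 = 0.157319
  P(Z=B)·L_B = 0.11 × 0.173727 = 0.0191099
Sum: 0.157319 + 0.0191099 = 0.176429
P(Regime B | x₁,x₂) ≈ 0.108

0.108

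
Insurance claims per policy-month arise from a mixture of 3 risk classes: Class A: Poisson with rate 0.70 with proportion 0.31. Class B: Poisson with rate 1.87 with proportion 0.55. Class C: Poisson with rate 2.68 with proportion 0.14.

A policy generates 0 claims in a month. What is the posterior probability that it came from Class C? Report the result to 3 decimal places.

P(component k | x) = π_k·f_k(x) / marginal(x), where marginal(x) = Σ_j π_j·f_j(x).
Component likelihoods at x = 0 claims:
  p_A = 0.496585
  p_B = 0.154124
  p_C = 0.0685632
Prior × likelihood for each component:
  π_A·p_A = 0.31 × 0.496585 = 0.153941
  π_B·p_B = 0.55 × 0.154124 = 0.084768
  π_C·p_C = 0.14 × 0.0685632 = 0.00959884
Sum: 0.153941 + 0.084768 + 0.00959884 = 0.248308
Responsibility of Class C: 0.00959884 / 0.248308 ≈ 0.039

0.039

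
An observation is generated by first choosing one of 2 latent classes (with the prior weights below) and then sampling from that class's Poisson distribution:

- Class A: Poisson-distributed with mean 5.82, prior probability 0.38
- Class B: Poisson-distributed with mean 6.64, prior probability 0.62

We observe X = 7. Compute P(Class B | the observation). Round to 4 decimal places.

The responsibility of component k is P(Z=k) f_k(x) divided by Σ_j P(Z=j) f_j(x).
Evaluate each component's likelihood at the observed value:
  f_A = e^(−5.82)·5.82^7/7! = 0.133179
  f_B = e^(−6.64)·6.64^7/7! = 0.147581
Weight by the priors:
  P(Z=A)·f_A = 0.38 × 0.133179 = 0.0506081
  P(Z=B)·f_B = 0.62 × 0.147581 = 0.0915003
Marginal: 0.0506081 + 0.0915003 = 0.142108
So the posterior for Class B is 0.0915003 / 0.142108 ≈ 0.6439.

0.6439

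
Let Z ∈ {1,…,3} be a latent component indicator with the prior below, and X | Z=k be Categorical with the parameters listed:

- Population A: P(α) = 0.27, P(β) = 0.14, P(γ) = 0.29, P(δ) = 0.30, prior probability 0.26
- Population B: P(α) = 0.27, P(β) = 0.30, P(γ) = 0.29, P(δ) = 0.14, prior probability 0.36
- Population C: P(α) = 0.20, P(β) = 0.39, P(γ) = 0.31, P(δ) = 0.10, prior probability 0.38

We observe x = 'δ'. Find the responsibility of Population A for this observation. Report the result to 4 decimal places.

The responsibility of component k is P(Z=k) f_k(x) divided by Σ_j P(Z=j) f_j(x).
Categorical probabilities:
  L_A = P(δ | comp) = 0.30
  L_B = P(δ | comp) = 0.14
  L_C = P(δ | comp) = 0.10
Prior × likelihood for each component:
  P(Z=A)·L_A = 0.26 × 0.3 = 0.078
  P(Z=B)·L_B = 0.36 × 0.14 = 0.0504
  P(Z=C)·L_C = 0.38 × 0.1 = 0.038
Marginal: 0.078 + 0.0504 + 0.038 = 0.1664
Responsibility of Population A: 0.078 / 0.1664 ≈ 0.4688

0.4688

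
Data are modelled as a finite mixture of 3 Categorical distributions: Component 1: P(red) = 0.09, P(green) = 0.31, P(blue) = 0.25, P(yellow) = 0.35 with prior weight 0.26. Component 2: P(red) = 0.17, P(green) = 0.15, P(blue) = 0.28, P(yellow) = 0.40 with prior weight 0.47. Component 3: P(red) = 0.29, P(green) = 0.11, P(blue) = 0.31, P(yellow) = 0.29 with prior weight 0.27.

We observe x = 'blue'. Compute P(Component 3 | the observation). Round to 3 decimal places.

The responsibility of component k is π_k f_k(x) divided by Σ_j π_j f_j(x).
Component likelihoods at x = 'blue':
  L_1 = 0.25
  L_2 = 0.28
  L_3 = 0.31
Unnormalised posteriors:
  π_1·L_1 = 0.26 × 0.25 = 0.065
  π_2·L_2 = 0.47 × 0.28 = 0.1316
  π_3·L_3 = 0.27 × 0.31 = 0.0837
Sum: 0.065 + 0.1316 + 0.0837 = 0.2803
So the posterior for Component 3 is 0.0837 / 0.2803 ≈ 0.299.

0.299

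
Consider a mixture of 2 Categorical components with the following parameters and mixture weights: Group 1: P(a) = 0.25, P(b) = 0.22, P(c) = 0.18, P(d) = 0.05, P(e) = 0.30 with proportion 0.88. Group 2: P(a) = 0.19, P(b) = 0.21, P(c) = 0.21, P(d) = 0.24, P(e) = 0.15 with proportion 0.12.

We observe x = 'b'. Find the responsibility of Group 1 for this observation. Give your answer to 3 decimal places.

P(component k | x) = π_k·f_k(x) / marginal(x), where marginal(x) = Σ_j π_j·f_j(x).
Component likelihoods at x = 'b':
  p_1 = 0.22
  p_2 = 0.21
Multiply by the mixture weights:
  π_1·p_1 = 0.88 × 0.22 = 0.1936
  π_2·p_2 = 0.12 × 0.21 = 0.0252
Marginal: 0.1936 + 0.0252 = 0.2188
P(Group 1 | x) = 0.1936 / 0.2188 ≈ 0.885

0.885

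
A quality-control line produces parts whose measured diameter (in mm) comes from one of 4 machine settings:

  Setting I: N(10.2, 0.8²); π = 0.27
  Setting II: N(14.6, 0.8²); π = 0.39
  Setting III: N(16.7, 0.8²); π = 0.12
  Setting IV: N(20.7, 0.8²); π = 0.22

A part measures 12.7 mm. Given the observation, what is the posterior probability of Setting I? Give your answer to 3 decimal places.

The responsibility of component k is w_k f_k(x) divided by Σ_j w_j f_j(x).
Evaluate each component's likelihood at the observed value:
  L_I = 0.00377782
  L_II = 0.0297149
  L_III = 1.8584e-06
  L_IV = 9.61825e-23
Prior × likelihood for each component:
  w_I·L_I = 0.27 × 0.00377782 = 0.00102001
  w_II·L_II = 0.39 × 0.0297149 = 0.0115888
  w_III·L_III = 0.12 × 1.8584e-06 = 2.23008e-07
  w_IV·L_IV = 0.22 × 9.61825e-23 = 2.11601e-23
Marginal: 0.00102001 + 0.0115888 + 2.23008e-07 + 2.11601e-23 = 0.012609
So the posterior for Setting I is 0.00102001 / 0.012609 ≈ 0.081.

0.081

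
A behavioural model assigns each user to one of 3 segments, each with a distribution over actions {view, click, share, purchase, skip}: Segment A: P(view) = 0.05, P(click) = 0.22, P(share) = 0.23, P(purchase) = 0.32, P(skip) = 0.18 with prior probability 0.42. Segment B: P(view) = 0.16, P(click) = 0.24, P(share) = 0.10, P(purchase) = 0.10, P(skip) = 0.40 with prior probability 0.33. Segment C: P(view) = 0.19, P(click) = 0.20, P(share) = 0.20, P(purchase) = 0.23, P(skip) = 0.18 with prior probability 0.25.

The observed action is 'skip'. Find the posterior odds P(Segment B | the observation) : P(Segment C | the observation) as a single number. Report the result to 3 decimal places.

2.933

Since P(k|x) ∝ π_k f_k(x), the posterior odds are π_i f_i(x) / (π_j f_j(x)).
Categorical probabilities:
  L_A = 0.18
  L_B = 0.4
  L_C = 0.18
Posterior odds = (π_B·L_B) / (π_C·L_C) = (0.33·0.4) / (0.25·0.18) = 0.132 / 0.045 ≈ 2.933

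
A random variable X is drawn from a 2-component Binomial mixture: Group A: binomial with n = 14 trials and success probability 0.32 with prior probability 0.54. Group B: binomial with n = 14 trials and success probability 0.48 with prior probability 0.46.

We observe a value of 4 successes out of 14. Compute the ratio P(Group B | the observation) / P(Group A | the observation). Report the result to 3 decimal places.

Only the two components matter; the odds are (π_i f_i(x)) / (π_j f_j(x)).
Evaluate each component's likelihood at the observed value:
  L_A = 0.221883
  L_B = 0.0768126
Posterior odds = (π_B·L_B) / (π_A·L_A) = (0.46·0.0768126) / (0.54·0.221883) = 0.0353338 / 0.119817 ≈ 0.295

0.295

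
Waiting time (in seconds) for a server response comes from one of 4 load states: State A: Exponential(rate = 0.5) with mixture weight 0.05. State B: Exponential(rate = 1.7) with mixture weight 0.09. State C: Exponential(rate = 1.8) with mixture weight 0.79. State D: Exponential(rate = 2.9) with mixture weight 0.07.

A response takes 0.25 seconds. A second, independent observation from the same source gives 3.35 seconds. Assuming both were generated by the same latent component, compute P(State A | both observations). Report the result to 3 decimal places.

By Bayes' theorem, P(k | x) = w_k f_k(x) / Σ_j w_j f_j(x).
Since both observations come from the same component, the likelihood for component k is f_k(x₁)·f_k(x₂).
  f_A = [0.5·e^(−0.5·0.25) = 0.5·e^(−0.1250) = 0.441248] × [0.0936541] = 0.0413247
  f_B = [1.7·e^(−1.7·0.25) = 1.7·e^(−0.4250) = 1.11141] × [0.00571665] = 0.00635354
  f_C = [1.8·e^(−1.8·0.25) = 1.8·e^(−0.4500) = 1.14773] × [0.00432989] = 0.00496955
  f_D = [2.9·e^(−2.9·0.25) = 2.9·e^(−0.7250) = 1.40454] × [0.000175076] = 0.000245902
Weight by the priors:
  w_A·f_A = 0.05 × 0.0413247 = 0.00206624
  w_B·f_B = 0.09 × 0.00635354 = 0.000571818
  w_C·f_C = 0.79 × 0.00496955 = 0.00392594
  w_D·f_D = 0.07 × 0.000245902 = 1.72131e-05
Normaliser: 0.00206624 + 0.000571818 + 0.00392594 + 1.72131e-05 = 0.00658121
P(State A | data) ≈ 0.314

0.314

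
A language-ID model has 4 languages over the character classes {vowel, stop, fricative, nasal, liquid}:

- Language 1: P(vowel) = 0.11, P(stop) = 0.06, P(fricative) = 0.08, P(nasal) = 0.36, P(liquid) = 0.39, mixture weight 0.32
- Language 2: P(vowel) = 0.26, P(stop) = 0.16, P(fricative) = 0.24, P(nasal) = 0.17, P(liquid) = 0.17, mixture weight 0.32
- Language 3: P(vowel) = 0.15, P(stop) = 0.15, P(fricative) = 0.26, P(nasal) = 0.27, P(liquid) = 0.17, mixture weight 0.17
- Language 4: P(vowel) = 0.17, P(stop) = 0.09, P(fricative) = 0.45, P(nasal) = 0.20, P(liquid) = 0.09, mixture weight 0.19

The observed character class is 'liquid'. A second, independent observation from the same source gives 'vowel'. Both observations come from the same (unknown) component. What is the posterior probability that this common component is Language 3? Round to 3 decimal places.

Apply Bayes' rule: the posterior for each component is proportional to its prior times its likelihood at x.
Since both observations come from the same component, the likelihood for component k is f_k(x₁)·f_k(x₂).
  p_1 = [0.39] × [0.11] = 0.0429
  p_2 = [0.17] × [0.26] = 0.0442
  p_3 = [0.17] × [0.15] = 0.0255
  p_4 = [0.09] × [0.17] = 0.0153
Prior × likelihood for each component:
  π_1·p_1 = 0.32 × 0.0429 = 0.013728
  π_2·p_2 = 0.32 × 0.0442 = 0.014144
  π_3·p_3 = 0.17 × 0.0255 = 0.004335
  π_4·p_4 = 0.19 × 0.0153 = 0.002907
Evidence: 0.013728 + 0.014144 + 0.004335 + 0.002907 = 0.035114
P(Language 3 | x) = 0.004335 / 0.035114 ≈ 0.123

0.123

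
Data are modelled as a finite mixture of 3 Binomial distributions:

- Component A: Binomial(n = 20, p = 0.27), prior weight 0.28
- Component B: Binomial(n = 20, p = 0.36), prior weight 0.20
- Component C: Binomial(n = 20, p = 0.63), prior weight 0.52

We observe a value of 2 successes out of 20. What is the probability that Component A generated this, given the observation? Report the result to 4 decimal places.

0.8937

Apply Bayes' rule: the posterior for each component is proportional to its prior times its likelihood at x.
Evaluate each component's likelihood at the observed value:
  p_A = 0.0480057
  p_B = 0.00799094
  p_C = 1.2737e-06
Multiply by the mixture weights:
  P(Z=A)·p_A = 0.28 × 0.0480057 = 0.0134416
  P(Z=B)·p_B = 0.20 × 0.00799094 = 0.00159819
  P(Z=C)·p_C = 0.52 × 1.2737e-06 = 6.62322e-07
Marginal: 0.0134416 + 0.00159819 + 6.62322e-07 = 0.0150404
Responsibility of Component A: 0.0134416 / 0.0150404 ≈ 0.8937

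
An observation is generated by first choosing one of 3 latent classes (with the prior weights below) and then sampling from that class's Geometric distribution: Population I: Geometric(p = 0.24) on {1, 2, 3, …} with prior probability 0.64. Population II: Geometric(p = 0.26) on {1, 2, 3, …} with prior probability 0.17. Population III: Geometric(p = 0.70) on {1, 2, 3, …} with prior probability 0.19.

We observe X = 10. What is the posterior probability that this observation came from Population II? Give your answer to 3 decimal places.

0.185

The responsibility of component k is π_k f_k(x) divided by Σ_j π_j f_j(x).
Evaluate each component's likelihood at the observed value:
  p_I = 0.24·(1−0.24)^9 = 0.24·0.0845906 = 0.0203018
  p_II = 0.26·(1−0.26)^9 = 0.26·0.0665404 = 0.0173005
  p_III = 0.70·(1−0.70)^9 = 0.70·1.9683e-05 = 1.37781e-05
Unnormalised posteriors:
  π_I·p_I = 0.64 × 0.0203018 = 0.0129931
  π_II·p_II = 0.17 × 0.0173005 = 0.00294109
  π_III·p_III = 0.19 × 1.37781e-05 = 2.61784e-06
Sum: 0.0129931 + 0.00294109 + 2.61784e-06 = 0.0159368
Responsibility of Population II: 0.00294109 / 0.0159368 ≈ 0.185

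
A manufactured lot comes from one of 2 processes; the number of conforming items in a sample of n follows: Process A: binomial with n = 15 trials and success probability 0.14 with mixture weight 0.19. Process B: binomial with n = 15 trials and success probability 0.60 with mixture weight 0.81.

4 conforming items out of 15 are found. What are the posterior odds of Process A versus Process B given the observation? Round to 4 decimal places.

The posterior odds equal the prior odds times the likelihood ratio: (w_i/w_j)·(f_i(x)/f_j(x)).
Component likelihoods at x = 4 conforming items out of 15:
  p_A = C(15,4)·0.14^4·0.86^11 = 1365·0.00038416·0.190319 = 0.0997994
  p_B = C(15,4)·0.60^4·0.40^11 = 1365·0.1296·4.1943e-05 = 0.00741989
0.0189619 / 0.00601011 ≈ 3.1550

3.1550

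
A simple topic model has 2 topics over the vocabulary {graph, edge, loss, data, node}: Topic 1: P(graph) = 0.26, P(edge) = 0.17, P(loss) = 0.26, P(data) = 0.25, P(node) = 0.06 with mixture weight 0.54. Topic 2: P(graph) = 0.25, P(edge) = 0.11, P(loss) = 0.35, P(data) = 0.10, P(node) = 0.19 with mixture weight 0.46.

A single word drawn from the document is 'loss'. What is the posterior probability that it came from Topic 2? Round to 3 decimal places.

0.534

P(component k | x) = w_k·f_k(x) / marginal(x), where marginal(x) = Σ_j w_j·f_j(x).
Evaluate each component's likelihood at the observed value:
  f_1 = P(loss | comp) = 0.26
  f_2 = P(loss | comp) = 0.35
Weight by the priors:
  w_1·f_1 = 0.54 × 0.26 = 0.1404
  w_2·f_2 = 0.46 × 0.35 = 0.161
Evidence: 0.1404 + 0.161 = 0.3014
Responsibility of Topic 2: 0.161 / 0.3014 ≈ 0.534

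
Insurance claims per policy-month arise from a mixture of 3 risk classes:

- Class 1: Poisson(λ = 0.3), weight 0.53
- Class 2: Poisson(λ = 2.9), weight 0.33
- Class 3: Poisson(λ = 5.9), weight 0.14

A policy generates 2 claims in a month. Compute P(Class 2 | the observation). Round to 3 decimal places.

Apply Bayes' rule: the posterior for each component is proportional to its prior times its likelihood at x.
Evaluate each component's likelihood at the observed value:
  L_1 = e^(−0.3)·0.3^2/2! = 0.0333368
  L_2 = e^(−2.9)·2.9^2/2! = 0.231373
  L_3 = e^(−5.9)·5.9^2/2! = 0.04768
Multiply by the mixture weights:
  P(Z=1)·L_1 = 0.53 × 0.0333368 = 0.0176685
  P(Z=2)·L_2 = 0.33 × 0.231373 = 0.076353
  P(Z=3)·L_3 = 0.14 × 0.04768 = 0.00667521
Marginal: 0.0176685 + 0.076353 + 0.00667521 = 0.100697
So the posterior for Class 2 is 0.076353 / 0.100697 ≈ 0.758.

0.758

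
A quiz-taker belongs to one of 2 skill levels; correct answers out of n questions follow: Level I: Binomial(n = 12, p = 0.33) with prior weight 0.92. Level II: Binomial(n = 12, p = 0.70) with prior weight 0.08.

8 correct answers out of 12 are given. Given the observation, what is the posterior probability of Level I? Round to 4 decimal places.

0.4111

P(component k | x) = π_k·f_k(x) / marginal(x), where marginal(x) = Σ_j π_j·f_j(x).
Evaluate each component's likelihood at the observed value:
  L_I = C(12,8)·0.33^8·0.67^4 = 495·0.000140641·0.201511 = 0.0140287
  L_II = C(12,8)·0.70^8·0.30^4 = 495·0.057648·0.0081 = 0.23114
Unnormalised posteriors:
  π_I·L_I = 0.92 × 0.0140287 = 0.0129064
  π_II·L_II = 0.08 × 0.23114 = 0.0184912
Normaliser: 0.0129064 + 0.0184912 = 0.0313975
Responsibility of Level I: 0.0129064 / 0.0313975 ≈ 0.4111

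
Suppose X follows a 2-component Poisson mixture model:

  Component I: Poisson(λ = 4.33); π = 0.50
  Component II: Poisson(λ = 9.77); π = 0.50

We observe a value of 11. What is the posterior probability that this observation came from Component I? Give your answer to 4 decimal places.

The responsibility of component k is P(Z=k) f_k(x) divided by Σ_j P(Z=j) f_j(x).
Poisson probabilities:
  f_I = 0.00330915
  f_II = 0.110822
Multiply by the mixture weights:
  P(Z=I)·f_I = 0.50 × 0.00330915 = 0.00165457
  P(Z=II)·f_II = 0.50 × 0.110822 = 0.0554112
Denominator: 0.00165457 + 0.0554112 = 0.0570658
P(Component I | data) = 0.00165457 / 0.0570658 ≈ 0.0290

0.0290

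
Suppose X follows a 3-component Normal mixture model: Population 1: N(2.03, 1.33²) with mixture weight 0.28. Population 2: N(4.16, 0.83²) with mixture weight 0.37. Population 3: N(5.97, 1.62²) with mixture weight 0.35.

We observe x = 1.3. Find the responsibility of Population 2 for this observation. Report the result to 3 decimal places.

0.006

Apply Bayes' rule: the posterior for each component is proportional to its prior times its likelihood at x.
Evaluate each component's likelihood at the observed value:
  f_1 = (1/(1.33·√(2π)))·exp(−(1.3−2.03)²/(2·1.33²)) = 0.299957·exp(-0.15063) = 0.258012
  f_2 = (1/(0.83·√(2π)))·exp(−(1.3−4.16)²/(2·0.83²)) = 0.480653·exp(-5.93671) = 0.00126926
  f_3 = (1/(1.62·√(2π)))·exp(−(1.3−5.97)²/(2·1.62²)) = 0.246261·exp(-4.15503) = 0.00386269
Weight by the priors:
  P(Z=1)·f_1 = 0.28 × 0.258012 = 0.0722435
  P(Z=2)·f_2 = 0.37 × 0.00126926 = 0.000469627
  P(Z=3)·f_3 = 0.35 × 0.00386269 = 0.00135194
Sum: 0.0722435 + 0.000469627 + 0.00135194 = 0.074065
So the posterior for Population 2 is 0.000469627 / 0.074065 ≈ 0.006.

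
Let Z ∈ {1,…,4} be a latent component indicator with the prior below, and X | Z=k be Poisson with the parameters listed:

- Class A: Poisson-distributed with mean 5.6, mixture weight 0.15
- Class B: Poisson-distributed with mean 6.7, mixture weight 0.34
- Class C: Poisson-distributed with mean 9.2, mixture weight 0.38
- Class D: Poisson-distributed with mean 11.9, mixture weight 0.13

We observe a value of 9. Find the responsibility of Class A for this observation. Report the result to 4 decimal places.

0.0818

Apply Bayes' rule: the posterior for each component is proportional to its prior times its likelihood at x.
Evaluate each component's likelihood at the observed value:
  p_A = e^(−5.6)·5.6^9/9! = 0.0551925
  p_B = e^(−6.7)·6.7^9/9! = 0.0922863
  p_C = e^(−9.2)·9.2^9/9! = 0.131467
  p_D = e^(−11.9)·11.9^9/9! = 0.0895479
Prior × likelihood for each component:
  w_A·p_A = 0.15 × 0.0551925 = 0.00827888
  w_B·p_B = 0.34 × 0.0922863 = 0.0313773
  w_C·p_C = 0.38 × 0.131467 = 0.0499576
  w_D·p_D = 0.13 × 0.0895479 = 0.0116412
Normaliser: 0.00827888 + 0.0313773 + 0.0499576 + 0.0116412 = 0.101255
Responsibility of Class A: 0.00827888 / 0.101255 ≈ 0.0818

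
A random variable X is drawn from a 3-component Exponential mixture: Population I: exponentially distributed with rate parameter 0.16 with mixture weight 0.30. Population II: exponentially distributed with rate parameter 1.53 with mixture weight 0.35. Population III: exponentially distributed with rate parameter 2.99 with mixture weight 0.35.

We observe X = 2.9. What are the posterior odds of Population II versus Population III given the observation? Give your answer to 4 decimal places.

35.3039

The posterior odds equal the prior odds times the likelihood ratio: (π_i/π_j)·(f_i(x)/f_j(x)).
Evaluate each component's likelihood at the observed value:
  f_I = 0.16·e^(−0.16·2.9) = 0.16·e^(−0.4640) = 0.100602
  f_II = 1.53·e^(−1.53·2.9) = 1.53·e^(−4.4370) = 0.018102
  f_III = 2.99·e^(−2.99·2.9) = 2.99·e^(−8.6710) = 0.000512748
Posterior odds = (π_II·f_II) / (π_III·f_III) = (0.35·0.018102) / (0.35·0.000512748) = 0.0063357 / 0.000179462 ≈ 35.3039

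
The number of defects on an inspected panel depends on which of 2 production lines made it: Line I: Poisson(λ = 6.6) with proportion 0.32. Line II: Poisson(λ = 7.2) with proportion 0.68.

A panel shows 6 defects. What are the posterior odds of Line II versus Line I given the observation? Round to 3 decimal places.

1.966

Since P(k|x) ∝ π_k f_k(x), the posterior odds are π_i f_i(x) / (π_j f_j(x)).
Component likelihoods at x = 6 defects:
  L_I = e^(−6.6)·6.6^6/6! = 0.156166
  L_II = e^(−7.2)·7.2^6/6! = 0.144458
Posterior odds = (π_II·L_II) / (π_I·L_I) = (0.68·0.144458) / (0.32·0.156166) = 0.0982316 / 0.0499732 ≈ 1.966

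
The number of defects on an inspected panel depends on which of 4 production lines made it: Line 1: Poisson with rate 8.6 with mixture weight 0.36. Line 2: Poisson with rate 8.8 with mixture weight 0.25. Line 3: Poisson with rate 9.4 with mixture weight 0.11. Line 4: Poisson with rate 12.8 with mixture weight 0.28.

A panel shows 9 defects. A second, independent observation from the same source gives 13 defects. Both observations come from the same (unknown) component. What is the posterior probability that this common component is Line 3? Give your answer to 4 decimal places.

Apply Bayes' rule: the posterior for each component is proportional to its prior times its likelihood at x.
Since both observations come from the same component, the likelihood for component k is f_k(x₁)·f_k(x₂).
  L_1 = [0.130554] × [0.0416166] = 0.00543322
  L_2 = [0.131459] × [0.0459413] = 0.00603938
  L_3 = [0.130623] × [0.0594311] = 0.00776306
  L_4 = [0.0701709] × [0.109769] = 0.0077026
Unnormalised posteriors:
  w_1·L_1 = 0.36 × 0.00543322 = 0.00195596
  w_2·L_2 = 0.25 × 0.00603938 = 0.00150985
  w_3·L_3 = 0.11 × 0.00776306 = 0.000853937
  w_4·L_4 = 0.28 × 0.0077026 = 0.00215673
Denominator: 0.00195596 + 0.00150985 + 0.000853937 + 0.00215673 = 0.00647647
P(Line 3 | x₁,x₂) = 0.000853937 / 0.00647647 ≈ 0.1319

0.1319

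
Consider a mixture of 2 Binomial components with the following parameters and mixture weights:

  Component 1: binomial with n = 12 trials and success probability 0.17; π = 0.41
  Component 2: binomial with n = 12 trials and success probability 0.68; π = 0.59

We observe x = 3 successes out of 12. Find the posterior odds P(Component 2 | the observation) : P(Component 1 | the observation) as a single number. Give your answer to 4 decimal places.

0.0173

Since P(k|x) ∝ w_k f_k(x), the posterior odds are w_i f_i(x) / (w_j f_j(x)).
Component likelihoods at x = 3 successes out of 12:
  L_1 = 0.202056
  L_2 = 0.00243388
0.00143599 / 0.0828431 ≈ 0.0173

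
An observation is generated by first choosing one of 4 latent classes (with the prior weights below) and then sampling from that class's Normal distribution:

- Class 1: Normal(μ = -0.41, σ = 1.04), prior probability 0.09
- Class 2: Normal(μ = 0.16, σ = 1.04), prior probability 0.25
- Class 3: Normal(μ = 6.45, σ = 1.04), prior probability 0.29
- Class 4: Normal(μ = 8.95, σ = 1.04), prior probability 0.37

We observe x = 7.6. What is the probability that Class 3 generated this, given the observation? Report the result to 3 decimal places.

0.497

The responsibility of component k is π_k f_k(x) divided by Σ_j π_j f_j(x).
Normal densities:
  L_1 = 5.04412e-14
  L_2 = 2.95679e-12
  L_3 = 0.208145
  L_4 = 0.16519
Multiply by the mixture weights:
  π_1·L_1 = 0.09 × 5.04412e-14 = 4.5397e-15
  π_2·L_2 = 0.25 × 2.95679e-12 = 7.39198e-13
  π_3·L_3 = 0.29 × 0.208145 = 0.0603619
  π_4·L_4 = 0.37 × 0.16519 = 0.0611202
Sum: 4.5397e-15 + 7.39198e-13 + 0.0603619 + 0.0611202 = 0.121482
Responsibility of Class 3: 0.0603619 / 0.121482 ≈ 0.497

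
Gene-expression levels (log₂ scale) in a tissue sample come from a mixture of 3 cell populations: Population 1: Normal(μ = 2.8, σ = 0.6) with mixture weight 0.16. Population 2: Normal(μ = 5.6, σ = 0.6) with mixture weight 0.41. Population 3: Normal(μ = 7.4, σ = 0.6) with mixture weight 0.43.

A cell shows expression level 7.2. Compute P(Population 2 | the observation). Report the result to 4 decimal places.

0.0280

Posterior ∝ prior × likelihood, so P(k | x) ∝ π_k f_k(x); normalise over all components.
Evaluate each component's likelihood at the observed value:
  L_1 = (1/(0.6·√(2π)))·exp(−(7.2−2.8)²/(2·0.6²)) = 0.664904·exp(-26.88889) = 1.39657e-12
  L_2 = (1/(0.6·√(2π)))·exp(−(7.2−5.6)²/(2·0.6²)) = 0.664904·exp(-3.55556) = 0.0189933
  L_3 = (1/(0.6·√(2π)))·exp(−(7.2−7.4)²/(2·0.6²)) = 0.664904·exp(-0.05556) = 0.628972
Multiply by the mixture weights:
  π_1·L_1 = 0.16 × 1.39657e-12 = 2.23451e-13
  π_2·L_2 = 0.41 × 0.0189933 = 0.00778726
  π_3·L_3 = 0.43 × 0.628972 = 0.270458
Denominator: 2.23451e-13 + 0.00778726 + 0.270458 = 0.278245
P(Population 2 | the observation) = 0.00778726 / 0.278245 ≈ 0.0280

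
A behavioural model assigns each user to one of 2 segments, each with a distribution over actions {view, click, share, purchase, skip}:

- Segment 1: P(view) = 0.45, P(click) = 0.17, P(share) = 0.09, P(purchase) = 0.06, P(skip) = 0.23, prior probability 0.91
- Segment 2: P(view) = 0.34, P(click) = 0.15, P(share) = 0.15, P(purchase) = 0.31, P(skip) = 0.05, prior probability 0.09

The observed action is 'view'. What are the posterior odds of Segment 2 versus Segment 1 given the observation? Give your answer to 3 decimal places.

Only the two components matter; the odds are (P(Z=i) f_i(x)) / (P(Z=j) f_j(x)).
Evaluate each component's likelihood at the observed value:
  f_1 = 0.45
  f_2 = 0.34
Odds = (0.09/0.91) × (0.34/0.45) = 0.0989011 × 0.755556 ≈ 0.075

0.075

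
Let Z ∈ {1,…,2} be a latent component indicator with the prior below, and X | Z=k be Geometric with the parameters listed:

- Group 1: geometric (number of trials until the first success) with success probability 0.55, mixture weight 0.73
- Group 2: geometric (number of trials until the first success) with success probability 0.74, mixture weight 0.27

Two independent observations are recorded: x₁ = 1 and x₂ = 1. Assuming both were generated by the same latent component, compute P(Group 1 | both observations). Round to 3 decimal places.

The responsibility of component k is π_k f_k(x) divided by Σ_j π_j f_j(x).
Since both observations come from the same component, the likelihood for component k is f_k(x₁)·f_k(x₂).
  L_1 = [0.55] × [0.55] = 0.3025
  L_2 = [0.74] × [0.74] = 0.5476
Prior × likelihood for each component:
  π_1·L_1 = 0.73 × 0.3025 = 0.220825
  π_2·L_2 = 0.27 × 0.5476 = 0.147852
Marginal: 0.220825 + 0.147852 = 0.368677
So the posterior for Group 1 is 0.220825 / 0.368677 ≈ 0.599.

0.599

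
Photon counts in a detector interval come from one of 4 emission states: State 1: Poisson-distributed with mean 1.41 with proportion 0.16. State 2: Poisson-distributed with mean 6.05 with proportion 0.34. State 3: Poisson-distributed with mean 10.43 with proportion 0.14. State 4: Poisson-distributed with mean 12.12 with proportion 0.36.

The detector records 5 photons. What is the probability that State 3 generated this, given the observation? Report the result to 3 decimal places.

By Bayes' theorem, P(k | x) = π_k f_k(x) / Σ_j π_j f_j(x).
Evaluate each component's likelihood at the observed value:
  p_1 = 0.0113386
  p_2 = 0.159263
  p_3 = 0.0303773
  p_4 = 0.0118763
Prior × likelihood for each component:
  π_1·p_1 = 0.16 × 0.0113386 = 0.00181417
  π_2·p_2 = 0.34 × 0.159263 = 0.0541493
  π_3·p_3 = 0.14 × 0.0303773 = 0.00425282
  π_4·p_4 = 0.36 × 0.0118763 = 0.00427548
Evidence: 0.00181417 + 0.0541493 + 0.00425282 + 0.00427548 = 0.0644918
So the posterior for State 3 is 0.00425282 / 0.0644918 ≈ 0.066.

0.066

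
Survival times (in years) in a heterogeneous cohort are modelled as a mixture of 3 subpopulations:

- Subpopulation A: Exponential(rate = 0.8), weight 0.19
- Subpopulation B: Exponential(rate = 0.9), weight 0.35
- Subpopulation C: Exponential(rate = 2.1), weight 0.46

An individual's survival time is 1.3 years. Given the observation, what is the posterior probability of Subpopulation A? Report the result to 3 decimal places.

Posterior ∝ prior × likelihood, so P(k | x) ∝ π_k f_k(x); normalise over all components.
Exponential densities:
  p_A = 0.282764
  p_B = 0.27933
  p_C = 0.136961
Weight by the priors:
  π_A·p_A = 0.19 × 0.282764 = 0.0537251
  π_B·p_B = 0.35 × 0.27933 = 0.0977656
  π_C·p_C = 0.46 × 0.136961 = 0.0630018
Evidence: 0.0537251 + 0.0977656 + 0.0630018 = 0.214493
P(Subpopulation A | data) ≈ 0.250

0.250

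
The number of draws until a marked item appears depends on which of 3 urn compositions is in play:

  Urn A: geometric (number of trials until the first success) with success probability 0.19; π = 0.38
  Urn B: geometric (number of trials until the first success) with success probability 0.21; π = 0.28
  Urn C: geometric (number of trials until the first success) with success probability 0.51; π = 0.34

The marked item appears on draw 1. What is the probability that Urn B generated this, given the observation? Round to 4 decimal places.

Apply Bayes' rule: the posterior for each component is proportional to its prior times its likelihood at x.
Geometric probabilities:
  p_A = 0.19·(1−0.19)^0 = 0.19·1 = 0.19
  p_B = 0.21·(1−0.21)^0 = 0.21·1 = 0.21
  p_C = 0.51·(1−0.51)^0 = 0.51·1 = 0.51
Prior × likelihood for each component:
  π_A·p_A = 0.38 × 0.19 = 0.0722
  π_B·p_B = 0.28 × 0.21 = 0.0588
  π_C·p_C = 0.34 × 0.51 = 0.1734
Normaliser: 0.0722 + 0.0588 + 0.1734 = 0.3044
So the posterior for Urn B is 0.0588 / 0.3044 ≈ 0.1932.

0.1932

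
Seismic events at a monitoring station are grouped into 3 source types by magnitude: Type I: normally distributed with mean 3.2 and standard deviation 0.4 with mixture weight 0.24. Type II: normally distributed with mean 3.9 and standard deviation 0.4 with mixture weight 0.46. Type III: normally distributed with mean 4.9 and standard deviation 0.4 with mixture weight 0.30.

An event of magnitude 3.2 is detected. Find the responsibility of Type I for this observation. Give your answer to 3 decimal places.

0.707

Posterior ∝ prior × likelihood, so P(k | x) ∝ π_k f_k(x); normalise over all components.
Normal densities:
  p_I = 0.997356
  p_II = 0.215693
  p_III = 0.000119297
Unnormalised posteriors:
  π_I·p_I = 0.24 × 0.997356 = 0.239365
  π_II·p_II = 0.46 × 0.215693 = 0.0992189
  π_III·p_III = 0.30 × 0.000119297 = 3.5789e-05
Denominator: 0.239365 + 0.0992189 + 3.5789e-05 = 0.33862
So the posterior for Type I is 0.239365 / 0.33862 ≈ 0.707.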